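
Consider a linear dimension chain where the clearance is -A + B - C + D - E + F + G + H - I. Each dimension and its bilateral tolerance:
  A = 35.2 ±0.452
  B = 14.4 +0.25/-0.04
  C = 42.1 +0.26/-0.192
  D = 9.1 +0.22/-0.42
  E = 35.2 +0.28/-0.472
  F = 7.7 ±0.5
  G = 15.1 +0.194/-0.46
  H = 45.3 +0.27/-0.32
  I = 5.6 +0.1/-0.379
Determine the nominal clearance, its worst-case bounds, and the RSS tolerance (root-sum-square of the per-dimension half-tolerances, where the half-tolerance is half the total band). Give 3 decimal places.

nominal=-26.500 wc=[-29.332,-23.571] rss=1.011

Stack each dimension's contribution:
  -A: nom -35.200 → Σnom=-35.200; wc +0.452/-0.452 → slack +0.452/-0.452; half-tol=0.452, Σhalf²=0.204304
  +B: nom +14.400 → Σnom=-20.800; wc +0.250/-0.040 → slack +0.702/-0.492; half-tol=0.145, Σhalf²=0.225329
  -C: nom -42.100 → Σnom=-62.900; wc +0.192/-0.260 → slack +0.894/-0.752; half-tol=0.226, Σhalf²=0.276405
  +D: nom +9.100 → Σnom=-53.800; wc +0.220/-0.420 → slack +1.114/-1.172; half-tol=0.320, Σhalf²=0.378805
  -E: nom -35.200 → Σnom=-89.000; wc +0.472/-0.280 → slack +1.586/-1.452; half-tol=0.376, Σhalf²=0.520181
  +F: nom +7.700 → Σnom=-81.300; wc +0.500/-0.500 → slack +2.086/-1.952; half-tol=0.500, Σhalf²=0.770181
  +G: nom +15.100 → Σnom=-66.200; wc +0.194/-0.460 → slack +2.280/-2.412; half-tol=0.327, Σhalf²=0.877110
  +H: nom +45.300 → Σnom=-20.900; wc +0.270/-0.320 → slack +2.550/-2.732; half-tol=0.295, Σhalf²=0.964135
  -I: nom -5.600 → Σnom=-26.500; wc +0.379/-0.100 → slack +2.929/-2.832; half-tol=0.239, Σhalf²=1.021495
Nominal = -26.500. Worst-case = [-26.500 - 2.832, -26.500 + 2.929] = [-29.332, -23.571]. RSS = √1.021495 = 1.011.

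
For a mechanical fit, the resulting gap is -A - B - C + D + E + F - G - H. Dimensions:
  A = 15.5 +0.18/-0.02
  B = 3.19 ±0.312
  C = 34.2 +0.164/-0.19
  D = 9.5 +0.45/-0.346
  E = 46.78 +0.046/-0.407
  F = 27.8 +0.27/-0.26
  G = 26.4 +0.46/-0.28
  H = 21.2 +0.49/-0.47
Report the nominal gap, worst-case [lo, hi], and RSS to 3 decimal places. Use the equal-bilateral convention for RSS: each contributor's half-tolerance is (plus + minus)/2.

Stack each dimension's contribution:
  -A: nom -15.500 → Σnom=-15.500; wc +0.020/-0.180 → slack +0.020/-0.180; half-tol=0.100, Σhalf²=0.010000
  -B: nom -3.190 → Σnom=-18.690; wc +0.312/-0.312 → slack +0.332/-0.492; half-tol=0.312, Σhalf²=0.107344
  -C: nom -34.200 → Σnom=-52.890; wc +0.190/-0.164 → slack +0.522/-0.656; half-tol=0.177, Σhalf²=0.138673
  +D: nom +9.500 → Σnom=-43.390; wc +0.450/-0.346 → slack +0.972/-1.002; half-tol=0.398, Σhalf²=0.297077
  +E: nom +46.780 → Σnom=3.390; wc +0.046/-0.407 → slack +1.018/-1.409; half-tol=0.226, Σhalf²=0.348379
  +F: nom +27.800 → Σnom=31.190; wc +0.270/-0.260 → slack +1.288/-1.669; half-tol=0.265, Σhalf²=0.418604
  -G: nom -26.400 → Σnom=4.790; wc +0.280/-0.460 → slack +1.568/-2.129; half-tol=0.370, Σhalf²=0.555504
  -H: nom -21.200 → Σnom=-16.410; wc +0.470/-0.490 → slack +2.038/-2.619; half-tol=0.480, Σhalf²=0.785904
Nominal = -16.410. Worst-case = [-16.410 - 2.619, -16.410 + 2.038] = [-19.029, -14.372]. RSS = √0.785904 = 0.887.

nominal=-16.410 wc=[-19.029,-14.372] rss=0.887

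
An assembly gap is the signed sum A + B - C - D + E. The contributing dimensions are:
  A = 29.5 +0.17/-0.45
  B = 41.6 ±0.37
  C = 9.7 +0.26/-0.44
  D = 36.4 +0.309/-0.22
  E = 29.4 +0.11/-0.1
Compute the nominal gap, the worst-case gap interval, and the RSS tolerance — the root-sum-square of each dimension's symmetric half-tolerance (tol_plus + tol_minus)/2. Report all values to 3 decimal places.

Stack each dimension's contribution:
  +A: nom +29.500 → Σnom=29.500; wc +0.170/-0.450 → slack +0.170/-0.450; half-tol=0.310, Σhalf²=0.096100
  +B: nom +41.600 → Σnom=71.100; wc +0.370/-0.370 → slack +0.540/-0.820; half-tol=0.370, Σhalf²=0.233000
  -C: nom -9.700 → Σnom=61.400; wc +0.440/-0.260 → slack +0.980/-1.080; half-tol=0.350, Σhalf²=0.355500
  -D: nom -36.400 → Σnom=25.000; wc +0.220/-0.309 → slack +1.200/-1.389; half-tol=0.265, Σhalf²=0.425460
  +E: nom +29.400 → Σnom=54.400; wc +0.110/-0.100 → slack +1.310/-1.489; half-tol=0.105, Σhalf²=0.436485
Nominal = 54.400. Worst-case = [54.400 - 1.489, 54.400 + 1.310] = [52.911, 55.710]. RSS = √0.436485 = 0.661.

nominal=54.400 wc=[52.911,55.710] rss=0.661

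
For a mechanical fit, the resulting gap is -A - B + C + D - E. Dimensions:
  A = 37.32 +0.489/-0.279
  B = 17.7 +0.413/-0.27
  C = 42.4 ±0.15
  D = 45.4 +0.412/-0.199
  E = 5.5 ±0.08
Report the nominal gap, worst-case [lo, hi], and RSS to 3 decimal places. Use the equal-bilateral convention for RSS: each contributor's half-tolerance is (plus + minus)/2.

Stack each dimension's contribution:
  -A: nom -37.320 → Σnom=-37.320; wc +0.279/-0.489 → slack +0.279/-0.489; half-tol=0.384, Σhalf²=0.147456
  -B: nom -17.700 → Σnom=-55.020; wc +0.270/-0.413 → slack +0.549/-0.902; half-tol=0.342, Σhalf²=0.264078
  +C: nom +42.400 → Σnom=-12.620; wc +0.150/-0.150 → slack +0.699/-1.052; half-tol=0.150, Σhalf²=0.286578
  +D: nom +45.400 → Σnom=32.780; wc +0.412/-0.199 → slack +1.111/-1.251; half-tol=0.305, Σhalf²=0.379909
  -E: nom -5.500 → Σnom=27.280; wc +0.080/-0.080 → slack +1.191/-1.331; half-tol=0.080, Σhalf²=0.386309
Nominal = 27.280. Worst-case = [27.280 - 1.331, 27.280 + 1.191] = [25.949, 28.471]. RSS = √0.386309 = 0.622.

nominal=27.280 wc=[25.949,28.471] rss=0.622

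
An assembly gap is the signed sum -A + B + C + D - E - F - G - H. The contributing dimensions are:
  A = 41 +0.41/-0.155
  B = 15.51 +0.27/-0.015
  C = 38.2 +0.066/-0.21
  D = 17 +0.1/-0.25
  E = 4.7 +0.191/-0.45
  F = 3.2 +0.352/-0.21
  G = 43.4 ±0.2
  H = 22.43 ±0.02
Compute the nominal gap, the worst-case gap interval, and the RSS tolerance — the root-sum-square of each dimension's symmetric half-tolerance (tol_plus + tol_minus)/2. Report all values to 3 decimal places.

Stack each dimension's contribution:
  -A: nom -41.000 → Σnom=-41.000; wc +0.155/-0.410 → slack +0.155/-0.410; half-tol=0.282, Σhalf²=0.079806
  +B: nom +15.510 → Σnom=-25.490; wc +0.270/-0.015 → slack +0.425/-0.425; half-tol=0.143, Σhalf²=0.100112
  +C: nom +38.200 → Σnom=12.710; wc +0.066/-0.210 → slack +0.491/-0.635; half-tol=0.138, Σhalf²=0.119156
  +D: nom +17.000 → Σnom=29.710; wc +0.100/-0.250 → slack +0.591/-0.885; half-tol=0.175, Σhalf²=0.149781
  -E: nom -4.700 → Σnom=25.010; wc +0.450/-0.191 → slack +1.041/-1.076; half-tol=0.321, Σhalf²=0.252502
  -F: nom -3.200 → Σnom=21.810; wc +0.210/-0.352 → slack +1.251/-1.428; half-tol=0.281, Σhalf²=0.331463
  -G: nom -43.400 → Σnom=-21.590; wc +0.200/-0.200 → slack +1.451/-1.628; half-tol=0.200, Σhalf²=0.371463
  -H: nom -22.430 → Σnom=-44.020; wc +0.020/-0.020 → slack +1.471/-1.648; half-tol=0.020, Σhalf²=0.371863
Nominal = -44.020. Worst-case = [-44.020 - 1.648, -44.020 + 1.471] = [-45.668, -42.549]. RSS = √0.371863 = 0.610.

nominal=-44.020 wc=[-45.668,-42.549] rss=0.610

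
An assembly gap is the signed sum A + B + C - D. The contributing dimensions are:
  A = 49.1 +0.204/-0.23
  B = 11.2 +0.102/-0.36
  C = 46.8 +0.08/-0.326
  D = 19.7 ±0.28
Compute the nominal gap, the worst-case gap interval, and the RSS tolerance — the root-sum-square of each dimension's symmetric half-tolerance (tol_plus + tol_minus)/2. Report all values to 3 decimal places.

nominal=87.400 wc=[86.204,88.066] rss=0.469

Stack each dimension's contribution:
  +A: nom +49.100 → Σnom=49.100; wc +0.204/-0.230 → slack +0.204/-0.230; half-tol=0.217, Σhalf²=0.047089
  +B: nom +11.200 → Σnom=60.300; wc +0.102/-0.360 → slack +0.306/-0.590; half-tol=0.231, Σhalf²=0.100450
  +C: nom +46.800 → Σnom=107.100; wc +0.080/-0.326 → slack +0.386/-0.916; half-tol=0.203, Σhalf²=0.141659
  -D: nom -19.700 → Σnom=87.400; wc +0.280/-0.280 → slack +0.666/-1.196; half-tol=0.280, Σhalf²=0.220059
Nominal = 87.400. Worst-case = [87.400 - 1.196, 87.400 + 0.666] = [86.204, 88.066]. RSS = √0.220059 = 0.469.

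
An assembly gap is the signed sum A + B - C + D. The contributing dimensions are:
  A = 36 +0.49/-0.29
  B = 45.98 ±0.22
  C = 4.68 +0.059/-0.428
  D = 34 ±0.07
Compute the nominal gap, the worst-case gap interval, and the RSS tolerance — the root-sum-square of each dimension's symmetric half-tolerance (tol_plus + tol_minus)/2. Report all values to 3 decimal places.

Stack each dimension's contribution:
  +A: nom +36.000 → Σnom=36.000; wc +0.490/-0.290 → slack +0.490/-0.290; half-tol=0.390, Σhalf²=0.152100
  +B: nom +45.980 → Σnom=81.980; wc +0.220/-0.220 → slack +0.710/-0.510; half-tol=0.220, Σhalf²=0.200500
  -C: nom -4.680 → Σnom=77.300; wc +0.428/-0.059 → slack +1.138/-0.569; half-tol=0.243, Σhalf²=0.259792
  +D: nom +34.000 → Σnom=111.300; wc +0.070/-0.070 → slack +1.208/-0.639; half-tol=0.070, Σhalf²=0.264692
Nominal = 111.300. Worst-case = [111.300 - 0.639, 111.300 + 1.208] = [110.661, 112.508]. RSS = √0.264692 = 0.514.

nominal=111.300 wc=[110.661,112.508] rss=0.514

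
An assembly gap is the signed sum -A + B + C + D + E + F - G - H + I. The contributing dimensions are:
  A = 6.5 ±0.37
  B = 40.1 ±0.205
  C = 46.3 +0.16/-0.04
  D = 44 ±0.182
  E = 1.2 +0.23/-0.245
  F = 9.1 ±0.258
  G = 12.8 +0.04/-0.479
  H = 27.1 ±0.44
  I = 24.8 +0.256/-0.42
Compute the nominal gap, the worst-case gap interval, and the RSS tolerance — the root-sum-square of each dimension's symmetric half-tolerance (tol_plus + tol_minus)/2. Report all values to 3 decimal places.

Stack each dimension's contribution:
  -A: nom -6.500 → Σnom=-6.500; wc +0.370/-0.370 → slack +0.370/-0.370; half-tol=0.370, Σhalf²=0.136900
  +B: nom +40.100 → Σnom=33.600; wc +0.205/-0.205 → slack +0.575/-0.575; half-tol=0.205, Σhalf²=0.178925
  +C: nom +46.300 → Σnom=79.900; wc +0.160/-0.040 → slack +0.735/-0.615; half-tol=0.100, Σhalf²=0.188925
  +D: nom +44.000 → Σnom=123.900; wc +0.182/-0.182 → slack +0.917/-0.797; half-tol=0.182, Σhalf²=0.222049
  +E: nom +1.200 → Σnom=125.100; wc +0.230/-0.245 → slack +1.147/-1.042; half-tol=0.237, Σhalf²=0.278455
  +F: nom +9.100 → Σnom=134.200; wc +0.258/-0.258 → slack +1.405/-1.300; half-tol=0.258, Σhalf²=0.345019
  -G: nom -12.800 → Σnom=121.400; wc +0.479/-0.040 → slack +1.884/-1.340; half-tol=0.260, Σhalf²=0.412359
  -H: nom -27.100 → Σnom=94.300; wc +0.440/-0.440 → slack +2.324/-1.780; half-tol=0.440, Σhalf²=0.605959
  +I: nom +24.800 → Σnom=119.100; wc +0.256/-0.420 → slack +2.580/-2.200; half-tol=0.338, Σhalf²=0.720203
Nominal = 119.100. Worst-case = [119.100 - 2.200, 119.100 + 2.580] = [116.900, 121.680]. RSS = √0.720203 = 0.849.

nominal=119.100 wc=[116.900,121.680] rss=0.849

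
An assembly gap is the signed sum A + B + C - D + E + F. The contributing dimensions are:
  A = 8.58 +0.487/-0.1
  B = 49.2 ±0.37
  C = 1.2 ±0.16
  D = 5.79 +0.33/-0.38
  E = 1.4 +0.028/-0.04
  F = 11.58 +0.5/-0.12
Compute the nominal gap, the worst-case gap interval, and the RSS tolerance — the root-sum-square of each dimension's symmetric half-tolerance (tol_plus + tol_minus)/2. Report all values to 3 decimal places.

nominal=66.170 wc=[65.050,68.095] rss=0.687

Stack each dimension's contribution:
  +A: nom +8.580 → Σnom=8.580; wc +0.487/-0.100 → slack +0.487/-0.100; half-tol=0.293, Σhalf²=0.086142
  +B: nom +49.200 → Σnom=57.780; wc +0.370/-0.370 → slack +0.857/-0.470; half-tol=0.370, Σhalf²=0.223042
  +C: nom +1.200 → Σnom=58.980; wc +0.160/-0.160 → slack +1.017/-0.630; half-tol=0.160, Σhalf²=0.248642
  -D: nom -5.790 → Σnom=53.190; wc +0.380/-0.330 → slack +1.397/-0.960; half-tol=0.355, Σhalf²=0.374667
  +E: nom +1.400 → Σnom=54.590; wc +0.028/-0.040 → slack +1.425/-1.000; half-tol=0.034, Σhalf²=0.375823
  +F: nom +11.580 → Σnom=66.170; wc +0.500/-0.120 → slack +1.925/-1.120; half-tol=0.310, Σhalf²=0.471923
Nominal = 66.170. Worst-case = [66.170 - 1.120, 66.170 + 1.925] = [65.050, 68.095]. RSS = √0.471923 = 0.687.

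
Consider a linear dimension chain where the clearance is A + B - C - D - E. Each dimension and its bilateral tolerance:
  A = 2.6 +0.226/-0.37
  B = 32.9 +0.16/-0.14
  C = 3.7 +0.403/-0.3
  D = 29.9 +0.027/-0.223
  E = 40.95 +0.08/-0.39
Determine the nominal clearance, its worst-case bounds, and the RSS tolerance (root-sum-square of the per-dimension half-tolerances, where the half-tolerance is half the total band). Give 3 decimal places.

Stack each dimension's contribution:
  +A: nom +2.600 → Σnom=2.600; wc +0.226/-0.370 → slack +0.226/-0.370; half-tol=0.298, Σhalf²=0.088804
  +B: nom +32.900 → Σnom=35.500; wc +0.160/-0.140 → slack +0.386/-0.510; half-tol=0.150, Σhalf²=0.111304
  -C: nom -3.700 → Σnom=31.800; wc +0.300/-0.403 → slack +0.686/-0.913; half-tol=0.352, Σhalf²=0.234856
  -D: nom -29.900 → Σnom=1.900; wc +0.223/-0.027 → slack +0.909/-0.940; half-tol=0.125, Σhalf²=0.250481
  -E: nom -40.950 → Σnom=-39.050; wc +0.390/-0.080 → slack +1.299/-1.020; half-tol=0.235, Σhalf²=0.305706
Nominal = -39.050. Worst-case = [-39.050 - 1.020, -39.050 + 1.299] = [-40.070, -37.751]. RSS = √0.305706 = 0.553.

nominal=-39.050 wc=[-40.070,-37.751] rss=0.553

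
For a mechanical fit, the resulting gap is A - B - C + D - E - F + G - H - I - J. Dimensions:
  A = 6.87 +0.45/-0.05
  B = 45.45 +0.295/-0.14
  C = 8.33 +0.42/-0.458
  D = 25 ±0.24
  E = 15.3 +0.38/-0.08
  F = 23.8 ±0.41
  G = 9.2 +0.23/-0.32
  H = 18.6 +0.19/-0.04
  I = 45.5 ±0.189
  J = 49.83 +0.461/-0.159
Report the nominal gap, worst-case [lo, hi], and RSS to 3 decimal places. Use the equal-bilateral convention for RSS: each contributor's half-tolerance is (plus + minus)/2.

nominal=-165.740 wc=[-168.695,-163.344] rss=0.895

Stack each dimension's contribution:
  +A: nom +6.870 → Σnom=6.870; wc +0.450/-0.050 → slack +0.450/-0.050; half-tol=0.250, Σhalf²=0.062500
  -B: nom -45.450 → Σnom=-38.580; wc +0.140/-0.295 → slack +0.590/-0.345; half-tol=0.217, Σhalf²=0.109806
  -C: nom -8.330 → Σnom=-46.910; wc +0.458/-0.420 → slack +1.048/-0.765; half-tol=0.439, Σhalf²=0.302527
  +D: nom +25.000 → Σnom=-21.910; wc +0.240/-0.240 → slack +1.288/-1.005; half-tol=0.240, Σhalf²=0.360127
  -E: nom -15.300 → Σnom=-37.210; wc +0.080/-0.380 → slack +1.368/-1.385; half-tol=0.230, Σhalf²=0.413027
  -F: nom -23.800 → Σnom=-61.010; wc +0.410/-0.410 → slack +1.778/-1.795; half-tol=0.410, Σhalf²=0.581127
  +G: nom +9.200 → Σnom=-51.810; wc +0.230/-0.320 → slack +2.008/-2.115; half-tol=0.275, Σhalf²=0.656752
  -H: nom -18.600 → Σnom=-70.410; wc +0.040/-0.190 → slack +2.048/-2.305; half-tol=0.115, Σhalf²=0.669977
  -I: nom -45.500 → Σnom=-115.910; wc +0.189/-0.189 → slack +2.237/-2.494; half-tol=0.189, Σhalf²=0.705698
  -J: nom -49.830 → Σnom=-165.740; wc +0.159/-0.461 → slack +2.396/-2.955; half-tol=0.310, Σhalf²=0.801798
Nominal = -165.740. Worst-case = [-165.740 - 2.955, -165.740 + 2.396] = [-168.695, -163.344]. RSS = √0.801798 = 0.895.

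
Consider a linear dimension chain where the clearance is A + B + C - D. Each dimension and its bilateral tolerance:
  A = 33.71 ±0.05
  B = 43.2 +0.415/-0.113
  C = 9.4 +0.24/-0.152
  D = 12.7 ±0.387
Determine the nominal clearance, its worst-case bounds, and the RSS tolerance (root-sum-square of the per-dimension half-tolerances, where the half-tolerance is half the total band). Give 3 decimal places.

Stack each dimension's contribution:
  +A: nom +33.710 → Σnom=33.710; wc +0.050/-0.050 → slack +0.050/-0.050; half-tol=0.050, Σhalf²=0.002500
  +B: nom +43.200 → Σnom=76.910; wc +0.415/-0.113 → slack +0.465/-0.163; half-tol=0.264, Σhalf²=0.072196
  +C: nom +9.400 → Σnom=86.310; wc +0.240/-0.152 → slack +0.705/-0.315; half-tol=0.196, Σhalf²=0.110612
  -D: nom -12.700 → Σnom=73.610; wc +0.387/-0.387 → slack +1.092/-0.702; half-tol=0.387, Σhalf²=0.260381
Nominal = 73.610. Worst-case = [73.610 - 0.702, 73.610 + 1.092] = [72.908, 74.702]. RSS = √0.260381 = 0.510.

nominal=73.610 wc=[72.908,74.702] rss=0.510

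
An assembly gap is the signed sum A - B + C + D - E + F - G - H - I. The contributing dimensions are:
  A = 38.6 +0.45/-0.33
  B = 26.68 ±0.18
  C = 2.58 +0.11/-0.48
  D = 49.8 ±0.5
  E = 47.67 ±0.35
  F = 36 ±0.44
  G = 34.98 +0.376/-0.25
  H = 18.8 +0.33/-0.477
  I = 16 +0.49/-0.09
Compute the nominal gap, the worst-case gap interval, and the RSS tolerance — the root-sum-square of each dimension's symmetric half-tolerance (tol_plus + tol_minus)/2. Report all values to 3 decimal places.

Stack each dimension's contribution:
  +A: nom +38.600 → Σnom=38.600; wc +0.450/-0.330 → slack +0.450/-0.330; half-tol=0.390, Σhalf²=0.152100
  -B: nom -26.680 → Σnom=11.920; wc +0.180/-0.180 → slack +0.630/-0.510; half-tol=0.180, Σhalf²=0.184500
  +C: nom +2.580 → Σnom=14.500; wc +0.110/-0.480 → slack +0.740/-0.990; half-tol=0.295, Σhalf²=0.271525
  +D: nom +49.800 → Σnom=64.300; wc +0.500/-0.500 → slack +1.240/-1.490; half-tol=0.500, Σhalf²=0.521525
  -E: nom -47.670 → Σnom=16.630; wc +0.350/-0.350 → slack +1.590/-1.840; half-tol=0.350, Σhalf²=0.644025
  +F: nom +36.000 → Σnom=52.630; wc +0.440/-0.440 → slack +2.030/-2.280; half-tol=0.440, Σhalf²=0.837625
  -G: nom -34.980 → Σnom=17.650; wc +0.250/-0.376 → slack +2.280/-2.656; half-tol=0.313, Σhalf²=0.935594
  -H: nom -18.800 → Σnom=-1.150; wc +0.477/-0.330 → slack +2.757/-2.986; half-tol=0.403, Σhalf²=1.098406
  -I: nom -16.000 → Σnom=-17.150; wc +0.090/-0.490 → slack +2.847/-3.476; half-tol=0.290, Σhalf²=1.182506
Nominal = -17.150. Worst-case = [-17.150 - 3.476, -17.150 + 2.847] = [-20.626, -14.303]. RSS = √1.182506 = 1.087.

nominal=-17.150 wc=[-20.626,-14.303] rss=1.087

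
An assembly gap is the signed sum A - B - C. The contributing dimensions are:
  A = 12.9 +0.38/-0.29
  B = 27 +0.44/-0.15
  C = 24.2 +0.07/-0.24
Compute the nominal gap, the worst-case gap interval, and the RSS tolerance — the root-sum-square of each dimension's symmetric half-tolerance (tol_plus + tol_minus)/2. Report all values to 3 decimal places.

nominal=-38.300 wc=[-39.100,-37.530] rss=0.473

Stack each dimension's contribution:
  +A: nom +12.900 → Σnom=12.900; wc +0.380/-0.290 → slack +0.380/-0.290; half-tol=0.335, Σhalf²=0.112225
  -B: nom -27.000 → Σnom=-14.100; wc +0.150/-0.440 → slack +0.530/-0.730; half-tol=0.295, Σhalf²=0.199250
  -C: nom -24.200 → Σnom=-38.300; wc +0.240/-0.070 → slack +0.770/-0.800; half-tol=0.155, Σhalf²=0.223275
Nominal = -38.300. Worst-case = [-38.300 - 0.800, -38.300 + 0.770] = [-39.100, -37.530]. RSS = √0.223275 = 0.473.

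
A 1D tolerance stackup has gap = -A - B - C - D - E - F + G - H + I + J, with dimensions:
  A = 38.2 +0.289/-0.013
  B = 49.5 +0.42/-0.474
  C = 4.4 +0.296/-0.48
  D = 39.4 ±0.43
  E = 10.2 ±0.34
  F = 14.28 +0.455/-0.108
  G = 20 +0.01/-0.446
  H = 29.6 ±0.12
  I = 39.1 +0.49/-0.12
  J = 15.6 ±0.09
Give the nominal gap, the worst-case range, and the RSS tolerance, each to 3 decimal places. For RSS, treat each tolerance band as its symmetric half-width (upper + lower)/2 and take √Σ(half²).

nominal=-110.880 wc=[-113.886,-108.325] rss=0.959

Stack each dimension's contribution:
  -A: nom -38.200 → Σnom=-38.200; wc +0.013/-0.289 → slack +0.013/-0.289; half-tol=0.151, Σhalf²=0.022801
  -B: nom -49.500 → Σnom=-87.700; wc +0.474/-0.420 → slack +0.487/-0.709; half-tol=0.447, Σhalf²=0.222610
  -C: nom -4.400 → Σnom=-92.100; wc +0.480/-0.296 → slack +0.967/-1.005; half-tol=0.388, Σhalf²=0.373154
  -D: nom -39.400 → Σnom=-131.500; wc +0.430/-0.430 → slack +1.397/-1.435; half-tol=0.430, Σhalf²=0.558054
  -E: nom -10.200 → Σnom=-141.700; wc +0.340/-0.340 → slack +1.737/-1.775; half-tol=0.340, Σhalf²=0.673654
  -F: nom -14.280 → Σnom=-155.980; wc +0.108/-0.455 → slack +1.845/-2.230; half-tol=0.282, Σhalf²=0.752896
  +G: nom +20.000 → Σnom=-135.980; wc +0.010/-0.446 → slack +1.855/-2.676; half-tol=0.228, Σhalf²=0.804880
  -H: nom -29.600 → Σnom=-165.580; wc +0.120/-0.120 → slack +1.975/-2.796; half-tol=0.120, Σhalf²=0.819280
  +I: nom +39.100 → Σnom=-126.480; wc +0.490/-0.120 → slack +2.465/-2.916; half-tol=0.305, Σhalf²=0.912305
  +J: nom +15.600 → Σnom=-110.880; wc +0.090/-0.090 → slack +2.555/-3.006; half-tol=0.090, Σhalf²=0.920405
Nominal = -110.880. Worst-case = [-110.880 - 3.006, -110.880 + 2.555] = [-113.886, -108.325]. RSS = √0.920405 = 0.959.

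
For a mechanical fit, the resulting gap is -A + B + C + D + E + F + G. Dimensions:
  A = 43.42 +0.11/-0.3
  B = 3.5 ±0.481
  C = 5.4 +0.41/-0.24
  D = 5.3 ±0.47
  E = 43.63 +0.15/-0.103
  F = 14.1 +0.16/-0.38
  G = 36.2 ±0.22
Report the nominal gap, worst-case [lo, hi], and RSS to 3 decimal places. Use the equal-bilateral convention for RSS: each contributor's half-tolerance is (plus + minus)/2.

nominal=64.710 wc=[62.706,66.901] rss=0.859

Stack each dimension's contribution:
  -A: nom -43.420 → Σnom=-43.420; wc +0.300/-0.110 → slack +0.300/-0.110; half-tol=0.205, Σhalf²=0.042025
  +B: nom +3.500 → Σnom=-39.920; wc +0.481/-0.481 → slack +0.781/-0.591; half-tol=0.481, Σhalf²=0.273386
  +C: nom +5.400 → Σnom=-34.520; wc +0.410/-0.240 → slack +1.191/-0.831; half-tol=0.325, Σhalf²=0.379011
  +D: nom +5.300 → Σnom=-29.220; wc +0.470/-0.470 → slack +1.661/-1.301; half-tol=0.470, Σhalf²=0.599911
  +E: nom +43.630 → Σnom=14.410; wc +0.150/-0.103 → slack +1.811/-1.404; half-tol=0.127, Σhalf²=0.615913
  +F: nom +14.100 → Σnom=28.510; wc +0.160/-0.380 → slack +1.971/-1.784; half-tol=0.270, Σhalf²=0.688813
  +G: nom +36.200 → Σnom=64.710; wc +0.220/-0.220 → slack +2.191/-2.004; half-tol=0.220, Σhalf²=0.737213
Nominal = 64.710. Worst-case = [64.710 - 2.004, 64.710 + 2.191] = [62.706, 66.901]. RSS = √0.737213 = 0.859.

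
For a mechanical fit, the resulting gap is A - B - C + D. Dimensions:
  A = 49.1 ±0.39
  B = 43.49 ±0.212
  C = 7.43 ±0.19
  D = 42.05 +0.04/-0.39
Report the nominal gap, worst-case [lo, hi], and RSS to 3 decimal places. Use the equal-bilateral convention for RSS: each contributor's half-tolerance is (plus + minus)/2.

Stack each dimension's contribution:
  +A: nom +49.100 → Σnom=49.100; wc +0.390/-0.390 → slack +0.390/-0.390; half-tol=0.390, Σhalf²=0.152100
  -B: nom -43.490 → Σnom=5.610; wc +0.212/-0.212 → slack +0.602/-0.602; half-tol=0.212, Σhalf²=0.197044
  -C: nom -7.430 → Σnom=-1.820; wc +0.190/-0.190 → slack +0.792/-0.792; half-tol=0.190, Σhalf²=0.233144
  +D: nom +42.050 → Σnom=40.230; wc +0.040/-0.390 → slack +0.832/-1.182; half-tol=0.215, Σhalf²=0.279369
Nominal = 40.230. Worst-case = [40.230 - 1.182, 40.230 + 0.832] = [39.048, 41.062]. RSS = √0.279369 = 0.529.

nominal=40.230 wc=[39.048,41.062] rss=0.529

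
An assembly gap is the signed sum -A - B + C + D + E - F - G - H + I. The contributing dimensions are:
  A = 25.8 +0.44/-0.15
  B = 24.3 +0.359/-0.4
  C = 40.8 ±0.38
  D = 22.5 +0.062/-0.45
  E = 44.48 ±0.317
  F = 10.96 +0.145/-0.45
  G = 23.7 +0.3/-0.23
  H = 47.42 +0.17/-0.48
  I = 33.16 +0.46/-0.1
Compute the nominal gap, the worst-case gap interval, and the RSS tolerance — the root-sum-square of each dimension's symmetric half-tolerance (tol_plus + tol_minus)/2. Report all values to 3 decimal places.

nominal=8.760 wc=[6.099,11.689] rss=0.940

Stack each dimension's contribution:
  -A: nom -25.800 → Σnom=-25.800; wc +0.150/-0.440 → slack +0.150/-0.440; half-tol=0.295, Σhalf²=0.087025
  -B: nom -24.300 → Σnom=-50.100; wc +0.400/-0.359 → slack +0.550/-0.799; half-tol=0.380, Σhalf²=0.231045
  +C: nom +40.800 → Σnom=-9.300; wc +0.380/-0.380 → slack +0.930/-1.179; half-tol=0.380, Σhalf²=0.375445
  +D: nom +22.500 → Σnom=13.200; wc +0.062/-0.450 → slack +0.992/-1.629; half-tol=0.256, Σhalf²=0.440981
  +E: nom +44.480 → Σnom=57.680; wc +0.317/-0.317 → slack +1.309/-1.946; half-tol=0.317, Σhalf²=0.541470
  -F: nom -10.960 → Σnom=46.720; wc +0.450/-0.145 → slack +1.759/-2.091; half-tol=0.297, Σhalf²=0.629977
  -G: nom -23.700 → Σnom=23.020; wc +0.230/-0.300 → slack +1.989/-2.391; half-tol=0.265, Σhalf²=0.700202
  -H: nom -47.420 → Σnom=-24.400; wc +0.480/-0.170 → slack +2.469/-2.561; half-tol=0.325, Σhalf²=0.805827
  +I: nom +33.160 → Σnom=8.760; wc +0.460/-0.100 → slack +2.929/-2.661; half-tol=0.280, Σhalf²=0.884227
Nominal = 8.760. Worst-case = [8.760 - 2.661, 8.760 + 2.929] = [6.099, 11.689]. RSS = √0.884227 = 0.940.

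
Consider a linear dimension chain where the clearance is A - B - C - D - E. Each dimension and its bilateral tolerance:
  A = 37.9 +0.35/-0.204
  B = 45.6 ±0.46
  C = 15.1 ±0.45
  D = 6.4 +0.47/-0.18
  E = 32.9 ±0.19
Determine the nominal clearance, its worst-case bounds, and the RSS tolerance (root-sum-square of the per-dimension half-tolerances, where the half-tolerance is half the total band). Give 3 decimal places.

nominal=-62.100 wc=[-63.874,-60.470] rss=0.795

Stack each dimension's contribution:
  +A: nom +37.900 → Σnom=37.900; wc +0.350/-0.204 → slack +0.350/-0.204; half-tol=0.277, Σhalf²=0.076729
  -B: nom -45.600 → Σnom=-7.700; wc +0.460/-0.460 → slack +0.810/-0.664; half-tol=0.460, Σhalf²=0.288329
  -C: nom -15.100 → Σnom=-22.800; wc +0.450/-0.450 → slack +1.260/-1.114; half-tol=0.450, Σhalf²=0.490829
  -D: nom -6.400 → Σnom=-29.200; wc +0.180/-0.470 → slack +1.440/-1.584; half-tol=0.325, Σhalf²=0.596454
  -E: nom -32.900 → Σnom=-62.100; wc +0.190/-0.190 → slack +1.630/-1.774; half-tol=0.190, Σhalf²=0.632554
Nominal = -62.100. Worst-case = [-62.100 - 1.774, -62.100 + 1.630] = [-63.874, -60.470]. RSS = √0.632554 = 0.795.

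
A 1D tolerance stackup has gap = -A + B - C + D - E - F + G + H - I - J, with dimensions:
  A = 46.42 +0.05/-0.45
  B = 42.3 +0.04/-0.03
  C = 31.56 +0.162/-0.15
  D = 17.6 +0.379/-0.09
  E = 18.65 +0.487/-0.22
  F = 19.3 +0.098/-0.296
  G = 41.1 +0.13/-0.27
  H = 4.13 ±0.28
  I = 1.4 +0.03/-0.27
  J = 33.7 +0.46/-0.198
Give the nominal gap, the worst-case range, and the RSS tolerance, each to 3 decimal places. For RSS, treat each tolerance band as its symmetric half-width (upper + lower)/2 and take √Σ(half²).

nominal=-45.900 wc=[-47.857,-43.487] rss=0.746

Stack each dimension's contribution:
  -A: nom -46.420 → Σnom=-46.420; wc +0.450/-0.050 → slack +0.450/-0.050; half-tol=0.250, Σhalf²=0.062500
  +B: nom +42.300 → Σnom=-4.120; wc +0.040/-0.030 → slack +0.490/-0.080; half-tol=0.035, Σhalf²=0.063725
  -C: nom -31.560 → Σnom=-35.680; wc +0.150/-0.162 → slack +0.640/-0.242; half-tol=0.156, Σhalf²=0.088061
  +D: nom +17.600 → Σnom=-18.080; wc +0.379/-0.090 → slack +1.019/-0.332; half-tol=0.234, Σhalf²=0.143051
  -E: nom -18.650 → Σnom=-36.730; wc +0.220/-0.487 → slack +1.239/-0.819; half-tol=0.353, Σhalf²=0.268013
  -F: nom -19.300 → Σnom=-56.030; wc +0.296/-0.098 → slack +1.535/-0.917; half-tol=0.197, Σhalf²=0.306822
  +G: nom +41.100 → Σnom=-14.930; wc +0.130/-0.270 → slack +1.665/-1.187; half-tol=0.200, Σhalf²=0.346822
  +H: nom +4.130 → Σnom=-10.800; wc +0.280/-0.280 → slack +1.945/-1.467; half-tol=0.280, Σhalf²=0.425222
  -I: nom -1.400 → Σnom=-12.200; wc +0.270/-0.030 → slack +2.215/-1.497; half-tol=0.150, Σhalf²=0.447722
  -J: nom -33.700 → Σnom=-45.900; wc +0.198/-0.460 → slack +2.413/-1.957; half-tol=0.329, Σhalf²=0.555963
Nominal = -45.900. Worst-case = [-45.900 - 1.957, -45.900 + 2.413] = [-47.857, -43.487]. RSS = √0.555963 = 0.746.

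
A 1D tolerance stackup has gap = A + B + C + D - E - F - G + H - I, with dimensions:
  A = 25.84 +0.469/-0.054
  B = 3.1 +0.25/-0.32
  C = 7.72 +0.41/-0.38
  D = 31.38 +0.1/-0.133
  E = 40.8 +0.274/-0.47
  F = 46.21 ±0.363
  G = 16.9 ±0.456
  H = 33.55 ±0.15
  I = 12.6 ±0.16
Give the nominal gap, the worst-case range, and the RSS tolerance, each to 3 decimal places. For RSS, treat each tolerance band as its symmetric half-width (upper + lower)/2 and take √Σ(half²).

Stack each dimension's contribution:
  +A: nom +25.840 → Σnom=25.840; wc +0.469/-0.054 → slack +0.469/-0.054; half-tol=0.262, Σhalf²=0.068382
  +B: nom +3.100 → Σnom=28.940; wc +0.250/-0.320 → slack +0.719/-0.374; half-tol=0.285, Σhalf²=0.149607
  +C: nom +7.720 → Σnom=36.660; wc +0.410/-0.380 → slack +1.129/-0.754; half-tol=0.395, Σhalf²=0.305632
  +D: nom +31.380 → Σnom=68.040; wc +0.100/-0.133 → slack +1.229/-0.887; half-tol=0.117, Σhalf²=0.319205
  -E: nom -40.800 → Σnom=27.240; wc +0.470/-0.274 → slack +1.699/-1.161; half-tol=0.372, Σhalf²=0.457589
  -F: nom -46.210 → Σnom=-18.970; wc +0.363/-0.363 → slack +2.062/-1.524; half-tol=0.363, Σhalf²=0.589358
  -G: nom -16.900 → Σnom=-35.870; wc +0.456/-0.456 → slack +2.518/-1.980; half-tol=0.456, Σhalf²=0.797294
  +H: nom +33.550 → Σnom=-2.320; wc +0.150/-0.150 → slack +2.668/-2.130; half-tol=0.150, Σhalf²=0.819794
  -I: nom -12.600 → Σnom=-14.920; wc +0.160/-0.160 → slack +2.828/-2.290; half-tol=0.160, Σhalf²=0.845394
Nominal = -14.920. Worst-case = [-14.920 - 2.290, -14.920 + 2.828] = [-17.210, -12.092]. RSS = √0.845394 = 0.919.

nominal=-14.920 wc=[-17.210,-12.092] rss=0.919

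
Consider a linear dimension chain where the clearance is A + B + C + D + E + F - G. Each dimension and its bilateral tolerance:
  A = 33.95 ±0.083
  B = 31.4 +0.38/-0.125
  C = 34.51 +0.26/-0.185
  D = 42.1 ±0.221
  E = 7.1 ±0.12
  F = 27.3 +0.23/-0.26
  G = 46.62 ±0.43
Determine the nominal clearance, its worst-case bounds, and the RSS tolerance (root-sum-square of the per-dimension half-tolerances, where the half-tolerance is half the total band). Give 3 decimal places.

nominal=129.740 wc=[128.316,131.464] rss=0.654

Stack each dimension's contribution:
  +A: nom +33.950 → Σnom=33.950; wc +0.083/-0.083 → slack +0.083/-0.083; half-tol=0.083, Σhalf²=0.006889
  +B: nom +31.400 → Σnom=65.350; wc +0.380/-0.125 → slack +0.463/-0.208; half-tol=0.253, Σhalf²=0.070645
  +C: nom +34.510 → Σnom=99.860; wc +0.260/-0.185 → slack +0.723/-0.393; half-tol=0.223, Σhalf²=0.120152
  +D: nom +42.100 → Σnom=141.960; wc +0.221/-0.221 → slack +0.944/-0.614; half-tol=0.221, Σhalf²=0.168993
  +E: nom +7.100 → Σnom=149.060; wc +0.120/-0.120 → slack +1.064/-0.734; half-tol=0.120, Σhalf²=0.183393
  +F: nom +27.300 → Σnom=176.360; wc +0.230/-0.260 → slack +1.294/-0.994; half-tol=0.245, Σhalf²=0.243418
  -G: nom -46.620 → Σnom=129.740; wc +0.430/-0.430 → slack +1.724/-1.424; half-tol=0.430, Σhalf²=0.428318
Nominal = 129.740. Worst-case = [129.740 - 1.424, 129.740 + 1.724] = [128.316, 131.464]. RSS = √0.428318 = 0.654.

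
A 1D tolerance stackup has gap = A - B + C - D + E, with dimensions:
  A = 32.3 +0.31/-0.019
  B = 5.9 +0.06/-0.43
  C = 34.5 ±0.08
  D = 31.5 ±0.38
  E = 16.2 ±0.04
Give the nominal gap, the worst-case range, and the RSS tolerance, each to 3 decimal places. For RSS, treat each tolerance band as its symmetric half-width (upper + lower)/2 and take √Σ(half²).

Stack each dimension's contribution:
  +A: nom +32.300 → Σnom=32.300; wc +0.310/-0.019 → slack +0.310/-0.019; half-tol=0.165, Σhalf²=0.027060
  -B: nom -5.900 → Σnom=26.400; wc +0.430/-0.060 → slack +0.740/-0.079; half-tol=0.245, Σhalf²=0.087085
  +C: nom +34.500 → Σnom=60.900; wc +0.080/-0.080 → slack +0.820/-0.159; half-tol=0.080, Σhalf²=0.093485
  -D: nom -31.500 → Σnom=29.400; wc +0.380/-0.380 → slack +1.200/-0.539; half-tol=0.380, Σhalf²=0.237885
  +E: nom +16.200 → Σnom=45.600; wc +0.040/-0.040 → slack +1.240/-0.579; half-tol=0.040, Σhalf²=0.239485
Nominal = 45.600. Worst-case = [45.600 - 0.579, 45.600 + 1.240] = [45.021, 46.840]. RSS = √0.239485 = 0.489.

nominal=45.600 wc=[45.021,46.840] rss=0.489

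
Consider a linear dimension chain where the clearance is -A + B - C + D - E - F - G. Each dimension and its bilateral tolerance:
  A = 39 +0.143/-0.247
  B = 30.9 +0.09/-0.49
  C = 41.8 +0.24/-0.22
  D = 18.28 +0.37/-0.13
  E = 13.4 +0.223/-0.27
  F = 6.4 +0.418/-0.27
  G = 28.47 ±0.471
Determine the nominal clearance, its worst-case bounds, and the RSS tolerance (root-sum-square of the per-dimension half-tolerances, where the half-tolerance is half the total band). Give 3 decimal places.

Stack each dimension's contribution:
  -A: nom -39.000 → Σnom=-39.000; wc +0.247/-0.143 → slack +0.247/-0.143; half-tol=0.195, Σhalf²=0.038025
  +B: nom +30.900 → Σnom=-8.100; wc +0.090/-0.490 → slack +0.337/-0.633; half-tol=0.290, Σhalf²=0.122125
  -C: nom -41.800 → Σnom=-49.900; wc +0.220/-0.240 → slack +0.557/-0.873; half-tol=0.230, Σhalf²=0.175025
  +D: nom +18.280 → Σnom=-31.620; wc +0.370/-0.130 → slack +0.927/-1.003; half-tol=0.250, Σhalf²=0.237525
  -E: nom -13.400 → Σnom=-45.020; wc +0.270/-0.223 → slack +1.197/-1.226; half-tol=0.246, Σhalf²=0.298287
  -F: nom -6.400 → Σnom=-51.420; wc +0.270/-0.418 → slack +1.467/-1.644; half-tol=0.344, Σhalf²=0.416623
  -G: nom -28.470 → Σnom=-79.890; wc +0.471/-0.471 → slack +1.938/-2.115; half-tol=0.471, Σhalf²=0.638464
Nominal = -79.890. Worst-case = [-79.890 - 2.115, -79.890 + 1.938] = [-82.005, -77.952]. RSS = √0.638464 = 0.799.

nominal=-79.890 wc=[-82.005,-77.952] rss=0.799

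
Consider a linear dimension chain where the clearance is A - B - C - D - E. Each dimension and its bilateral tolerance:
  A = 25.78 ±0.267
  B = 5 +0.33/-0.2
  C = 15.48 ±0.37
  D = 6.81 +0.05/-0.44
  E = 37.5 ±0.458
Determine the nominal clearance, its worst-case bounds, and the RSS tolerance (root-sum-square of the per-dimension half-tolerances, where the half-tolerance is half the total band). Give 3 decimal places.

Stack each dimension's contribution:
  +A: nom +25.780 → Σnom=25.780; wc +0.267/-0.267 → slack +0.267/-0.267; half-tol=0.267, Σhalf²=0.071289
  -B: nom -5.000 → Σnom=20.780; wc +0.200/-0.330 → slack +0.467/-0.597; half-tol=0.265, Σhalf²=0.141514
  -C: nom -15.480 → Σnom=5.300; wc +0.370/-0.370 → slack +0.837/-0.967; half-tol=0.370, Σhalf²=0.278414
  -D: nom -6.810 → Σnom=-1.510; wc +0.440/-0.050 → slack +1.277/-1.017; half-tol=0.245, Σhalf²=0.338439
  -E: nom -37.500 → Σnom=-39.010; wc +0.458/-0.458 → slack +1.735/-1.475; half-tol=0.458, Σhalf²=0.548203
Nominal = -39.010. Worst-case = [-39.010 - 1.475, -39.010 + 1.735] = [-40.485, -37.275]. RSS = √0.548203 = 0.740.

nominal=-39.010 wc=[-40.485,-37.275] rss=0.740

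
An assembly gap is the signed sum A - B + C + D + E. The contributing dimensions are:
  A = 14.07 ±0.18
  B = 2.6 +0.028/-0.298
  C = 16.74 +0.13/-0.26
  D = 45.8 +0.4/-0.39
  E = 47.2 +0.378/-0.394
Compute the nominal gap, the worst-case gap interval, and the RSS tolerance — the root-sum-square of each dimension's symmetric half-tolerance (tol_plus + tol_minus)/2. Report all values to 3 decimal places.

Stack each dimension's contribution:
  +A: nom +14.070 → Σnom=14.070; wc +0.180/-0.180 → slack +0.180/-0.180; half-tol=0.180, Σhalf²=0.032400
  -B: nom -2.600 → Σnom=11.470; wc +0.298/-0.028 → slack +0.478/-0.208; half-tol=0.163, Σhalf²=0.058969
  +C: nom +16.740 → Σnom=28.210; wc +0.130/-0.260 → slack +0.608/-0.468; half-tol=0.195, Σhalf²=0.096994
  +D: nom +45.800 → Σnom=74.010; wc +0.400/-0.390 → slack +1.008/-0.858; half-tol=0.395, Σhalf²=0.253019
  +E: nom +47.200 → Σnom=121.210; wc +0.378/-0.394 → slack +1.386/-1.252; half-tol=0.386, Σhalf²=0.402015
Nominal = 121.210. Worst-case = [121.210 - 1.252, 121.210 + 1.386] = [119.958, 122.596]. RSS = √0.402015 = 0.634.

nominal=121.210 wc=[119.958,122.596] rss=0.634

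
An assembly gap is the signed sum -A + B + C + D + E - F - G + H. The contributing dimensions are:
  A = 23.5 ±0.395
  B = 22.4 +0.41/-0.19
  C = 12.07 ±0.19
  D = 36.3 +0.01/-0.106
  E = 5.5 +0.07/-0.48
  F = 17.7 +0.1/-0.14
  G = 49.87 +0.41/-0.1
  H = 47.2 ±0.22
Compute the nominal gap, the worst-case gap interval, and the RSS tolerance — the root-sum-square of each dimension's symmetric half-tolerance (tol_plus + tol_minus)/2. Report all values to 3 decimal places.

nominal=32.400 wc=[30.309,33.935] rss=0.699

Stack each dimension's contribution:
  -A: nom -23.500 → Σnom=-23.500; wc +0.395/-0.395 → slack +0.395/-0.395; half-tol=0.395, Σhalf²=0.156025
  +B: nom +22.400 → Σnom=-1.100; wc +0.410/-0.190 → slack +0.805/-0.585; half-tol=0.300, Σhalf²=0.246025
  +C: nom +12.070 → Σnom=10.970; wc +0.190/-0.190 → slack +0.995/-0.775; half-tol=0.190, Σhalf²=0.282125
  +D: nom +36.300 → Σnom=47.270; wc +0.010/-0.106 → slack +1.005/-0.881; half-tol=0.058, Σhalf²=0.285489
  +E: nom +5.500 → Σnom=52.770; wc +0.070/-0.480 → slack +1.075/-1.361; half-tol=0.275, Σhalf²=0.361114
  -F: nom -17.700 → Σnom=35.070; wc +0.140/-0.100 → slack +1.215/-1.461; half-tol=0.120, Σhalf²=0.375514
  -G: nom -49.870 → Σnom=-14.800; wc +0.100/-0.410 → slack +1.315/-1.871; half-tol=0.255, Σhalf²=0.440539
  +H: nom +47.200 → Σnom=32.400; wc +0.220/-0.220 → slack +1.535/-2.091; half-tol=0.220, Σhalf²=0.488939
Nominal = 32.400. Worst-case = [32.400 - 2.091, 32.400 + 1.535] = [30.309, 33.935]. RSS = √0.488939 = 0.699.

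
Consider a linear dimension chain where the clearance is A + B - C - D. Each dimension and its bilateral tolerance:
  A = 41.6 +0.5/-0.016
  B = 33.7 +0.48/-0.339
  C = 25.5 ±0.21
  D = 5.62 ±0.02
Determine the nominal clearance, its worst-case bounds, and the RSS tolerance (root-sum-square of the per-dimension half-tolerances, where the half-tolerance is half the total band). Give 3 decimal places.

Stack each dimension's contribution:
  +A: nom +41.600 → Σnom=41.600; wc +0.500/-0.016 → slack +0.500/-0.016; half-tol=0.258, Σhalf²=0.066564
  +B: nom +33.700 → Σnom=75.300; wc +0.480/-0.339 → slack +0.980/-0.355; half-tol=0.409, Σhalf²=0.234254
  -C: nom -25.500 → Σnom=49.800; wc +0.210/-0.210 → slack +1.190/-0.565; half-tol=0.210, Σhalf²=0.278354
  -D: nom -5.620 → Σnom=44.180; wc +0.020/-0.020 → slack +1.210/-0.585; half-tol=0.020, Σhalf²=0.278754
Nominal = 44.180. Worst-case = [44.180 - 0.585, 44.180 + 1.210] = [43.595, 45.390]. RSS = √0.278754 = 0.528.

nominal=44.180 wc=[43.595,45.390] rss=0.528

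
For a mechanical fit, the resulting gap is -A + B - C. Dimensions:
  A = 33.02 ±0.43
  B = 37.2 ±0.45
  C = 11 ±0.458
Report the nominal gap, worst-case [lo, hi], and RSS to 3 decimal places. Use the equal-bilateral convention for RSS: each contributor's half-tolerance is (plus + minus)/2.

Stack each dimension's contribution:
  -A: nom -33.020 → Σnom=-33.020; wc +0.430/-0.430 → slack +0.430/-0.430; half-tol=0.430, Σhalf²=0.184900
  +B: nom +37.200 → Σnom=4.180; wc +0.450/-0.450 → slack +0.880/-0.880; half-tol=0.450, Σhalf²=0.387400
  -C: nom -11.000 → Σnom=-6.820; wc +0.458/-0.458 → slack +1.338/-1.338; half-tol=0.458, Σhalf²=0.597164
Nominal = -6.820. Worst-case = [-6.820 - 1.338, -6.820 + 1.338] = [-8.158, -5.482]. RSS = √0.597164 = 0.773.

nominal=-6.820 wc=[-8.158,-5.482] rss=0.773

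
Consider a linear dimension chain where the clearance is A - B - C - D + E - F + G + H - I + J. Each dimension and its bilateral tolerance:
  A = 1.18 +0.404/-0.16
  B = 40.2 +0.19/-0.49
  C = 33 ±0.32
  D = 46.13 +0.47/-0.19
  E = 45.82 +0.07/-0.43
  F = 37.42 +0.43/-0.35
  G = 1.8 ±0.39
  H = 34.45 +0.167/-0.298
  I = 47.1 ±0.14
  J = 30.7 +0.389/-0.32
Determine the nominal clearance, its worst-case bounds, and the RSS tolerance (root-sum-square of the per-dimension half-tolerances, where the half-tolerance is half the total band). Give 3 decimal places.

Stack each dimension's contribution:
  +A: nom +1.180 → Σnom=1.180; wc +0.404/-0.160 → slack +0.404/-0.160; half-tol=0.282, Σhalf²=0.079524
  -B: nom -40.200 → Σnom=-39.020; wc +0.490/-0.190 → slack +0.894/-0.350; half-tol=0.340, Σhalf²=0.195124
  -C: nom -33.000 → Σnom=-72.020; wc +0.320/-0.320 → slack +1.214/-0.670; half-tol=0.320, Σhalf²=0.297524
  -D: nom -46.130 → Σnom=-118.150; wc +0.190/-0.470 → slack +1.404/-1.140; half-tol=0.330, Σhalf²=0.406424
  +E: nom +45.820 → Σnom=-72.330; wc +0.070/-0.430 → slack +1.474/-1.570; half-tol=0.250, Σhalf²=0.468924
  -F: nom -37.420 → Σnom=-109.750; wc +0.350/-0.430 → slack +1.824/-2.000; half-tol=0.390, Σhalf²=0.621024
  +G: nom +1.800 → Σnom=-107.950; wc +0.390/-0.390 → slack +2.214/-2.390; half-tol=0.390, Σhalf²=0.773124
  +H: nom +34.450 → Σnom=-73.500; wc +0.167/-0.298 → slack +2.381/-2.688; half-tol=0.232, Σhalf²=0.827180
  -I: nom -47.100 → Σnom=-120.600; wc +0.140/-0.140 → slack +2.521/-2.828; half-tol=0.140, Σhalf²=0.846780
  +J: nom +30.700 → Σnom=-89.900; wc +0.389/-0.320 → slack +2.910/-3.148; half-tol=0.355, Σhalf²=0.972451
Nominal = -89.900. Worst-case = [-89.900 - 3.148, -89.900 + 2.910] = [-93.048, -86.990]. RSS = √0.972451 = 0.986.

nominal=-89.900 wc=[-93.048,-86.990] rss=0.986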